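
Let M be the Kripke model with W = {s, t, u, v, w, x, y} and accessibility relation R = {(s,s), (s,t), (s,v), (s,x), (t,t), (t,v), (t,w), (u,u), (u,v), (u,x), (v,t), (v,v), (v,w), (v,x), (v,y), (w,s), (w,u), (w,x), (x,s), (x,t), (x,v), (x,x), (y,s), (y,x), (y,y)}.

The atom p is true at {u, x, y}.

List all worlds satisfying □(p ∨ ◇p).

s: successors {s, t, v, x}; p ∨ ◇p there: s:T, t:F, v:T, x:T. ✗
t: successors {t, v, w}; p ∨ ◇p there: t:F, v:T, w:T. ✗
u: successors {u, v, x}; p ∨ ◇p there: u:T, v:T, x:T. ✓
v: successors {t, v, w, x, y}; p ∨ ◇p there: t:F, v:T, w:T, x:T, y:T. ✗
w: successors {s, u, x}; p ∨ ◇p there: s:T, u:T, x:T. ✓
x: successors {s, t, v, x}; p ∨ ◇p there: s:T, t:F, v:T, x:T. ✗
y: successors {s, x, y}; p ∨ ◇p there: s:T, x:T, y:T. ✓

{u, w, y}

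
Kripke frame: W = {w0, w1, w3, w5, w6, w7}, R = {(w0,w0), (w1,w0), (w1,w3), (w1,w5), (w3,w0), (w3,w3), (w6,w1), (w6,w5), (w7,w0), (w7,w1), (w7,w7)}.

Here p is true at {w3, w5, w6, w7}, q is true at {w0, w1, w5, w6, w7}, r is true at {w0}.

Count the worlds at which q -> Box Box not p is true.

3

w0: q is T, Box Box not p is T. ✓
w1: q is T, Box Box not p is F. ✗
w3: q is F, Box Box not p is F. ✓
w5: q is T, Box Box not p is T. ✓
w6: q is T, Box Box not p is F. ✗
w7: q is T, Box Box not p is F. ✗
Satisfying worlds: {w0, w3, w5}.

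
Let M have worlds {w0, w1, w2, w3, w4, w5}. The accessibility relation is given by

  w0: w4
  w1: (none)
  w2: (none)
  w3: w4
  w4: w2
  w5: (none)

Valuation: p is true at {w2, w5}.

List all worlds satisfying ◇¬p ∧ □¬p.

{w0, w3}

w0: ◇¬p is T, □¬p is T. ✓
w1: ◇¬p is F, □¬p is T. ✗
w2: ◇¬p is F, □¬p is T. ✗
w3: ◇¬p is T, □¬p is T. ✓
w4: ◇¬p is F, □¬p is F. ✗
w5: ◇¬p is F, □¬p is T. ✗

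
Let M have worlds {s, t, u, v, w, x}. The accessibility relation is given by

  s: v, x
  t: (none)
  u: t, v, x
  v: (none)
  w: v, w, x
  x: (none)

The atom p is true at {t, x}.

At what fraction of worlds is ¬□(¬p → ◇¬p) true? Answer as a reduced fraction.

1/2

s: □(¬p → ◇¬p) is F. ✓
t: □(¬p → ◇¬p) is T. ✗
u: □(¬p → ◇¬p) is F. ✓
v: □(¬p → ◇¬p) is T. ✗
w: □(¬p → ◇¬p) is F. ✓
x: □(¬p → ◇¬p) is T. ✗
That's 3 of 6 worlds, so 3/6 = 1/2.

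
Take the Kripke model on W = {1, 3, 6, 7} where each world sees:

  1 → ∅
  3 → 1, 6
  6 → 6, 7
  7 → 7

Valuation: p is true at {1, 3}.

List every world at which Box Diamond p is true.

{1}

1: no successors, so Box Diamond p holds vacuously. ✓
3: successors {1, 6}; Diamond p there: 1:F, 6:F. ✗
6: successors {6, 7}; Diamond p there: 6:F, 7:F. ✗
7: successors {7}; Diamond p there: 7:F. ✗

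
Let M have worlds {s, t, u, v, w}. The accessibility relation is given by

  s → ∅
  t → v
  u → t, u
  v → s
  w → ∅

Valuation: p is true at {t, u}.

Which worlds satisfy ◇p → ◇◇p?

{s, t, u, v, w}

s: ◇p is F, ◇◇p is F. ✓
t: ◇p is F, ◇◇p is F. ✓
u: ◇p is T, ◇◇p is T. ✓
v: ◇p is F, ◇◇p is F. ✓
w: ◇p is F, ◇◇p is F. ✓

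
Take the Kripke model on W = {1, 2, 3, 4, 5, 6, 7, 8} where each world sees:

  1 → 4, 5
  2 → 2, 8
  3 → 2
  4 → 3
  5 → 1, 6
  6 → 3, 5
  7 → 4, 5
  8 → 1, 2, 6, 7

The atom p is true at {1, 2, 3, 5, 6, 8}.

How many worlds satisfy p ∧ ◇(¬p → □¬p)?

1: p is T, ◇(¬p → □¬p) is T. ✓
2: p is T, ◇(¬p → □¬p) is T. ✓
3: p is T, ◇(¬p → □¬p) is T. ✓
4: p is F, ◇(¬p → □¬p) is T. ✗
5: p is T, ◇(¬p → □¬p) is T. ✓
6: p is T, ◇(¬p → □¬p) is T. ✓
7: p is F, ◇(¬p → □¬p) is T. ✗
8: p is T, ◇(¬p → □¬p) is T. ✓
Satisfying worlds: {1, 2, 3, 5, 6, 8}.

6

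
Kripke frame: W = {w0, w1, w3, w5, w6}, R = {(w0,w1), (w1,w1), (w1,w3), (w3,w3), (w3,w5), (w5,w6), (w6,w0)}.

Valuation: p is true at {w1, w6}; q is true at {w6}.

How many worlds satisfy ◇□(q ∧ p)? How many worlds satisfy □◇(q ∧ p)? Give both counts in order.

For ◇□(q ∧ p):
w0: successors {w1}; □(q ∧ p) there: w1:F. ✗
w1: successors {w1, w3}; □(q ∧ p) there: w1:F, w3:F. ✗
w3: successors {w3, w5}; □(q ∧ p) there: w3:F, w5:T. ✓
w5: successors {w6}; □(q ∧ p) there: w6:F. ✗
w6: successors {w0}; □(q ∧ p) there: w0:F. ✗
— 1 world.
For □◇(q ∧ p):
w0: successors {w1}; ◇(q ∧ p) there: w1:F. ✗
w1: successors {w1, w3}; ◇(q ∧ p) there: w1:F, w3:F. ✗
w3: successors {w3, w5}; ◇(q ∧ p) there: w3:F, w5:T. ✗
w5: successors {w6}; ◇(q ∧ p) there: w6:F. ✗
w6: successors {w0}; ◇(q ∧ p) there: w0:F. ✗
— 0 worlds.

1 and 0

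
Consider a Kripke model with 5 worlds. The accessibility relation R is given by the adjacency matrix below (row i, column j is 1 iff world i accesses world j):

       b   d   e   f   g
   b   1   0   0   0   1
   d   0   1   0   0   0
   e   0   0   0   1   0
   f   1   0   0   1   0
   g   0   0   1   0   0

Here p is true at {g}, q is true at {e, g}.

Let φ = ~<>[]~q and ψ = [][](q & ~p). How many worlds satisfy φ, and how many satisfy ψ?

For ~<>[]~q:
b: <>[]~q is F. ✓
d: <>[]~q is T. ✗
e: <>[]~q is T. ✗
f: <>[]~q is T. ✗
g: <>[]~q is T. ✗
— 1 world.
For [][](q & ~p):
b: successors {b, g}; [](q & ~p) there: b:F, g:T. ✗
d: successors {d}; [](q & ~p) there: d:F. ✗
e: successors {f}; [](q & ~p) there: f:F. ✗
f: successors {b, f}; [](q & ~p) there: b:F, f:F. ✗
g: successors {e}; [](q & ~p) there: e:F. ✗
— 0 worlds.

1 and 0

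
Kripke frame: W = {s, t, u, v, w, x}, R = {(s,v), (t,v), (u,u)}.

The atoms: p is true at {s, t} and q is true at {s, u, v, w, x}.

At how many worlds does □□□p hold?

5

s: successors {v}; □□p there: v:T. ✓
t: successors {v}; □□p there: v:T. ✓
u: successors {u}; □□p there: u:F. ✗
v: no successors, so □□□p holds vacuously. ✓
w: no successors, so □□□p holds vacuously. ✓
x: no successors, so □□□p holds vacuously. ✓
Satisfying worlds: {s, t, v, w, x}.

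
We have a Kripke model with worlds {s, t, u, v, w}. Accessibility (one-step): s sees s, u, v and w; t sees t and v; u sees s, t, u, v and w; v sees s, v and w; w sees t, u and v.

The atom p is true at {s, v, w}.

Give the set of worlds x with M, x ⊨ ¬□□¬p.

{s, t, u, v, w}

s: □□¬p is F. ✓
t: □□¬p is F. ✓
u: □□¬p is F. ✓
v: □□¬p is F. ✓
w: □□¬p is F. ✓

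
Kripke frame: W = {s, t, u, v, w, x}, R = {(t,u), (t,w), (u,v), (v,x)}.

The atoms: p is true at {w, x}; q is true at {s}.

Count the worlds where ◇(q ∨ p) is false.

4

s: no successors, so ◇(q ∨ p) fails. ✗
t: successors {u, w}; q ∨ p there: u:F, w:T. ✓
u: successors {v}; q ∨ p there: v:F. ✗
v: successors {x}; q ∨ p there: x:T. ✓
w: no successors, so ◇(q ∨ p) fails. ✗
x: no successors, so ◇(q ∨ p) fails. ✗
Satisfying worlds: {t, v}.
So ◇(q ∨ p) fails at the other 4 worlds.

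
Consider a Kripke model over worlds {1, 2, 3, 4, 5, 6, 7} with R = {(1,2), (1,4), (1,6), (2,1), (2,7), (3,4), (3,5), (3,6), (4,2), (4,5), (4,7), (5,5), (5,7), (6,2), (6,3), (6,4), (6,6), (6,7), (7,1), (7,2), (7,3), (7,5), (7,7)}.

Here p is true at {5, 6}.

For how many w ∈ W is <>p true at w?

6

1: successors {2, 4, 6}; p there: 2:F, 4:F, 6:T. ✓
2: successors {1, 7}; p there: 1:F, 7:F. ✗
3: successors {4, 5, 6}; p there: 4:F, 5:T, 6:T. ✓
4: successors {2, 5, 7}; p there: 2:F, 5:T, 7:F. ✓
5: successors {5, 7}; p there: 5:T, 7:F. ✓
6: successors {2, 3, 4, 6, 7}; p there: 2:F, 3:F, 4:F, 6:T, 7:F. ✓
7: successors {1, 2, 3, 5, 7}; p there: 1:F, 2:F, 3:F, 5:T, 7:F. ✓
Satisfying worlds: {1, 3, 4, 5, 6, 7}.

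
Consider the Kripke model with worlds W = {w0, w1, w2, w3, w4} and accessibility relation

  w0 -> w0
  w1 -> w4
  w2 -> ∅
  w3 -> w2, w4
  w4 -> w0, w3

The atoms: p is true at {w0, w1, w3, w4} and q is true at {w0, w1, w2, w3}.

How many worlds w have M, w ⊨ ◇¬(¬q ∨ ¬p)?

2

w0: successors {w0}; ¬(¬q ∨ ¬p) there: w0:T. ✓
w1: successors {w4}; ¬(¬q ∨ ¬p) there: w4:F. ✗
w2: no successors, so ◇¬(¬q ∨ ¬p) fails. ✗
w3: successors {w2, w4}; ¬(¬q ∨ ¬p) there: w2:F, w4:F. ✗
w4: successors {w0, w3}; ¬(¬q ∨ ¬p) there: w0:T, w3:T. ✓
Satisfying worlds: {w0, w4}.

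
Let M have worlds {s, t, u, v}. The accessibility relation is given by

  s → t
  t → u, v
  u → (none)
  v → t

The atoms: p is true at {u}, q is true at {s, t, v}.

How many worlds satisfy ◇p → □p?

3

s: ◇p is F, □p is F. ✓
t: ◇p is T, □p is F. ✗
u: ◇p is F, □p is T. ✓
v: ◇p is F, □p is F. ✓
Satisfying worlds: {s, u, v}.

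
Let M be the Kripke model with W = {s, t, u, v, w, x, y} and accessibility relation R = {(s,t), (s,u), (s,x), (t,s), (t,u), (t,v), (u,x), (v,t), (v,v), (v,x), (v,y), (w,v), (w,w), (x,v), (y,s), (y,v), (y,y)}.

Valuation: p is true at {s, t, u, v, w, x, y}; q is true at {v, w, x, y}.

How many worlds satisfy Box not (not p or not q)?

s: successors {t, u, x}; not (not p or not q) there: t:F, u:F, x:T. ✗
t: successors {s, u, v}; not (not p or not q) there: s:F, u:F, v:T. ✗
u: successors {x}; not (not p or not q) there: x:T. ✓
v: successors {t, v, x, y}; not (not p or not q) there: t:F, v:T, x:T, y:T. ✗
w: successors {v, w}; not (not p or not q) there: v:T, w:T. ✓
x: successors {v}; not (not p or not q) there: v:T. ✓
y: successors {s, v, y}; not (not p or not q) there: s:F, v:T, y:T. ✗
Satisfying worlds: {u, w, x}.

3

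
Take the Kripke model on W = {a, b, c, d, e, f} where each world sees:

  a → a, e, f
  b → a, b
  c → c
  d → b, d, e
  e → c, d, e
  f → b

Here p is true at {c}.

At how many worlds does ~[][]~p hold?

4

a: [][]~p is F. ✓
b: [][]~p is T. ✗
c: [][]~p is F. ✓
d: [][]~p is F. ✓
e: [][]~p is F. ✓
f: [][]~p is T. ✗
Satisfying worlds: {a, c, d, e}.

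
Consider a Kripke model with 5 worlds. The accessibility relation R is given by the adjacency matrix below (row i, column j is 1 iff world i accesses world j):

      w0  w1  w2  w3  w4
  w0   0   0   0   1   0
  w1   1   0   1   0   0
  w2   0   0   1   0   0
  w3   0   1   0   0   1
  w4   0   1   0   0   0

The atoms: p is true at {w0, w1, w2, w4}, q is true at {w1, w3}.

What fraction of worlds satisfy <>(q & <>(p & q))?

w0: successors {w3}; q & <>(p & q) there: w3:T. ✓
w1: successors {w0, w2}; q & <>(p & q) there: w0:F, w2:F. ✗
w2: successors {w2}; q & <>(p & q) there: w2:F. ✗
w3: successors {w1, w4}; q & <>(p & q) there: w1:F, w4:F. ✗
w4: successors {w1}; q & <>(p & q) there: w1:F. ✗
That's 1 of 5 worlds, so 1/5.

1/5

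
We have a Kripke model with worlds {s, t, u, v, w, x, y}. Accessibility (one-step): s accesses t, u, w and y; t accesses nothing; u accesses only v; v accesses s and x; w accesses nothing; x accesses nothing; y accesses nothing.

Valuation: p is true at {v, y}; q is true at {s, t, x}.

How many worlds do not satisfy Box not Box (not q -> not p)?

3

s: successors {t, u, w, y}; not Box (not q -> not p) there: t:F, u:T, w:F, y:F. ✗
t: no successors, so Box not Box (not q -> not p) holds vacuously. ✓
u: successors {v}; not Box (not q -> not p) there: v:F. ✗
v: successors {s, x}; not Box (not q -> not p) there: s:T, x:F. ✗
w: no successors, so Box not Box (not q -> not p) holds vacuously. ✓
x: no successors, so Box not Box (not q -> not p) holds vacuously. ✓
y: no successors, so Box not Box (not q -> not p) holds vacuously. ✓
Satisfying worlds: {t, w, x, y}.
So Box not Box (not q -> not p) fails at the other 3 worlds.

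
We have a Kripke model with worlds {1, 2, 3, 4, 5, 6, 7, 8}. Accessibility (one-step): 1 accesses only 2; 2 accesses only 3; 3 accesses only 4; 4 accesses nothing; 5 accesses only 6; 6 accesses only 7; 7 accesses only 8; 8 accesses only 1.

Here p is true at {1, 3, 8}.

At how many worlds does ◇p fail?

5

1: successors {2}; p there: 2:F. ✗
2: successors {3}; p there: 3:T. ✓
3: successors {4}; p there: 4:F. ✗
4: no successors, so ◇p fails. ✗
5: successors {6}; p there: 6:F. ✗
6: successors {7}; p there: 7:F. ✗
7: successors {8}; p there: 8:T. ✓
8: successors {1}; p there: 1:T. ✓
Satisfying worlds: {2, 7, 8}.
So ◇p fails at the other 5 worlds.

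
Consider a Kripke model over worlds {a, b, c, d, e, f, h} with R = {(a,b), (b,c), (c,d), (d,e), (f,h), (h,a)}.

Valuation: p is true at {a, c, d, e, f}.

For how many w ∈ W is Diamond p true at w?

a: successors {b}; p there: b:F. ✗
b: successors {c}; p there: c:T. ✓
c: successors {d}; p there: d:T. ✓
d: successors {e}; p there: e:T. ✓
e: no successors, so Diamond p fails. ✗
f: successors {h}; p there: h:F. ✗
h: successors {a}; p there: a:T. ✓
Satisfying worlds: {b, c, d, h}.

4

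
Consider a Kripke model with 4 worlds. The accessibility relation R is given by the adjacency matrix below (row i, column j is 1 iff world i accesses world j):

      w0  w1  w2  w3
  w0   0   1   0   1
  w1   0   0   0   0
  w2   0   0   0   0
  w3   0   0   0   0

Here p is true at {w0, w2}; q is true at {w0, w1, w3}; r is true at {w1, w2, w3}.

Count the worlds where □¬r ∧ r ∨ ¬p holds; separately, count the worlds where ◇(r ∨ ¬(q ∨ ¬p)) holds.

3 and 1

For □¬r ∧ r ∨ ¬p:
w0: □¬r ∧ r is F, ¬p is F. ✗
w1: □¬r ∧ r is T, ¬p is T. ✓
w2: □¬r ∧ r is T, ¬p is F. ✓
w3: □¬r ∧ r is T, ¬p is T. ✓
— 3 worlds.
For ◇(r ∨ ¬(q ∨ ¬p)):
w0: successors {w1, w3}; r ∨ ¬(q ∨ ¬p) there: w1:T, w3:T. ✓
w1: no successors, so ◇(r ∨ ¬(q ∨ ¬p)) fails. ✗
w2: no successors, so ◇(r ∨ ¬(q ∨ ¬p)) fails. ✗
w3: no successors, so ◇(r ∨ ¬(q ∨ ¬p)) fails. ✗
— 1 world.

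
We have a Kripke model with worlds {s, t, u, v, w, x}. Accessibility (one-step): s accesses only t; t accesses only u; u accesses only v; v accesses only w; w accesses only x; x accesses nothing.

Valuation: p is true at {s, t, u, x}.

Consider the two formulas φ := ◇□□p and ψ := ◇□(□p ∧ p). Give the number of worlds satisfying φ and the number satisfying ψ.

For ◇□□p:
s: successors {t}; □□p there: t:F. ✗
t: successors {u}; □□p there: u:F. ✗
u: successors {v}; □□p there: v:T. ✓
v: successors {w}; □□p there: w:T. ✓
w: successors {x}; □□p there: x:T. ✓
x: no successors, so ◇□□p fails. ✗
— 3 worlds.
For ◇□(□p ∧ p):
s: successors {t}; □(□p ∧ p) there: t:F. ✗
t: successors {u}; □(□p ∧ p) there: u:F. ✗
u: successors {v}; □(□p ∧ p) there: v:F. ✗
v: successors {w}; □(□p ∧ p) there: w:T. ✓
w: successors {x}; □(□p ∧ p) there: x:T. ✓
x: no successors, so ◇□(□p ∧ p) fails. ✗
— 2 worlds.

3 and 2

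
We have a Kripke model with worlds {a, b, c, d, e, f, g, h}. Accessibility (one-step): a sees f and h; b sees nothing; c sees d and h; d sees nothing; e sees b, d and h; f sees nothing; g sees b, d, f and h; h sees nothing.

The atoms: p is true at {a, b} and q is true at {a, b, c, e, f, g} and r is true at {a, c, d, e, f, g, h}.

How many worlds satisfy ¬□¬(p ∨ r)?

4

a: □¬(p ∨ r) is F. ✓
b: □¬(p ∨ r) is T. ✗
c: □¬(p ∨ r) is F. ✓
d: □¬(p ∨ r) is T. ✗
e: □¬(p ∨ r) is F. ✓
f: □¬(p ∨ r) is T. ✗
g: □¬(p ∨ r) is F. ✓
h: □¬(p ∨ r) is T. ✗
Satisfying worlds: {a, c, e, g}.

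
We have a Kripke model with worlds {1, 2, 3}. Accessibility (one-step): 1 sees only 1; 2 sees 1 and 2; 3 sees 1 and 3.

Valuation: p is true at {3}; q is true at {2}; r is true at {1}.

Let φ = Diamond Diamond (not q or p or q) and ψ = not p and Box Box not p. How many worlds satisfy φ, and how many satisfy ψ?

3 and 2

For Diamond Diamond (not q or p or q):
1: successors {1}; Diamond (not q or p or q) there: 1:T. ✓
2: successors {1, 2}; Diamond (not q or p or q) there: 1:T, 2:T. ✓
3: successors {1, 3}; Diamond (not q or p or q) there: 1:T, 3:T. ✓
— 3 worlds.
For not p and Box Box not p:
1: not p is T, Box Box not p is T. ✓
2: not p is T, Box Box not p is T. ✓
3: not p is F, Box Box not p is F. ✗
— 2 worlds.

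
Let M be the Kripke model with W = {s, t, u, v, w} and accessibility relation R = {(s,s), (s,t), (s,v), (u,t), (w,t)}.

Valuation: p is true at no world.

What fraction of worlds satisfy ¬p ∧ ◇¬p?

3/5

s: ¬p is T, ◇¬p is T. ✓
t: ¬p is T, ◇¬p is F. ✗
u: ¬p is T, ◇¬p is T. ✓
v: ¬p is T, ◇¬p is F. ✗
w: ¬p is T, ◇¬p is T. ✓
That's 3 of 5 worlds, so 3/5.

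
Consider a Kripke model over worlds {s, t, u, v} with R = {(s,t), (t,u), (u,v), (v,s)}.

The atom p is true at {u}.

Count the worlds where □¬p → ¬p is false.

1

s: □¬p is T, ¬p is T. ✓
t: □¬p is F, ¬p is T. ✓
u: □¬p is T, ¬p is F. ✗
v: □¬p is T, ¬p is T. ✓
Satisfying worlds: {s, t, v}.
So □¬p → ¬p fails at the other 1 world.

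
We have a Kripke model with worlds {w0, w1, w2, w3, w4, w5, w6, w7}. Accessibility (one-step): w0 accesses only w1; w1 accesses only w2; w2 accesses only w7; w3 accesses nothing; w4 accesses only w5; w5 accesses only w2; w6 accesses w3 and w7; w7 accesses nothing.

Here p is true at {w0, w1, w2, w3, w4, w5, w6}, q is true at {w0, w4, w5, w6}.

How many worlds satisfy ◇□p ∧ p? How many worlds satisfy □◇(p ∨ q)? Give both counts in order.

For ◇□p ∧ p:
w0: ◇□p is T, p is T. ✓
w1: ◇□p is F, p is T. ✗
w2: ◇□p is T, p is T. ✓
w3: ◇□p is F, p is T. ✗
w4: ◇□p is T, p is T. ✓
w5: ◇□p is F, p is T. ✗
w6: ◇□p is T, p is T. ✓
w7: ◇□p is F, p is F. ✗
— 4 worlds.
For □◇(p ∨ q):
w0: successors {w1}; ◇(p ∨ q) there: w1:T. ✓
w1: successors {w2}; ◇(p ∨ q) there: w2:F. ✗
w2: successors {w7}; ◇(p ∨ q) there: w7:F. ✗
w3: no successors, so □◇(p ∨ q) holds vacuously. ✓
w4: successors {w5}; ◇(p ∨ q) there: w5:T. ✓
w5: successors {w2}; ◇(p ∨ q) there: w2:F. ✗
w6: successors {w3, w7}; ◇(p ∨ q) there: w3:F, w7:F. ✗
w7: no successors, so □◇(p ∨ q) holds vacuously. ✓
— 4 worlds.

4 and 4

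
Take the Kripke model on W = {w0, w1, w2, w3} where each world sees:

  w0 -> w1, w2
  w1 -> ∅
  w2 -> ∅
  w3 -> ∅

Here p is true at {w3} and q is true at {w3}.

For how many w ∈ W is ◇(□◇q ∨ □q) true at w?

w0: successors {w1, w2}; □◇q ∨ □q there: w1:T, w2:T. ✓
w1: no successors, so ◇(□◇q ∨ □q) fails. ✗
w2: no successors, so ◇(□◇q ∨ □q) fails. ✗
w3: no successors, so ◇(□◇q ∨ □q) fails. ✗
Satisfying worlds: {w0}.

1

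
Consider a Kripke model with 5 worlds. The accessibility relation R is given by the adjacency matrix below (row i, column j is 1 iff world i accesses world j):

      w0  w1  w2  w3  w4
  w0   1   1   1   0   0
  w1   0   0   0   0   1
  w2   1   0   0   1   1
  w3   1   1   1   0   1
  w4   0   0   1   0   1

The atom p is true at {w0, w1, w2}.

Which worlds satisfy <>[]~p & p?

{w0}

w0: <>[]~p is T, p is T. ✓
w1: <>[]~p is F, p is T. ✗
w2: <>[]~p is F, p is T. ✗
w3: <>[]~p is T, p is F. ✗
w4: <>[]~p is F, p is F. ✗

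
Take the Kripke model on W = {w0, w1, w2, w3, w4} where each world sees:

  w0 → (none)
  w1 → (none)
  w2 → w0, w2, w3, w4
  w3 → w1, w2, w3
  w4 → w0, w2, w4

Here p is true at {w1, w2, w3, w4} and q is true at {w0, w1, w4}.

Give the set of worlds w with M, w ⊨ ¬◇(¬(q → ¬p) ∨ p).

w0: ◇(¬(q → ¬p) ∨ p) is F. ✓
w1: ◇(¬(q → ¬p) ∨ p) is F. ✓
w2: ◇(¬(q → ¬p) ∨ p) is T. ✗
w3: ◇(¬(q → ¬p) ∨ p) is T. ✗
w4: ◇(¬(q → ¬p) ∨ p) is T. ✗

{w0, w1}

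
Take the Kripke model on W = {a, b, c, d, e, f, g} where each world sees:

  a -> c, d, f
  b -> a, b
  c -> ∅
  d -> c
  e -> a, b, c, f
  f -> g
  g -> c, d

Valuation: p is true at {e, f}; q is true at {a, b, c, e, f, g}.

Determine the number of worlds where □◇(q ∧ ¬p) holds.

3

a: successors {c, d, f}; ◇(q ∧ ¬p) there: c:F, d:T, f:T. ✗
b: successors {a, b}; ◇(q ∧ ¬p) there: a:T, b:T. ✓
c: no successors, so □◇(q ∧ ¬p) holds vacuously. ✓
d: successors {c}; ◇(q ∧ ¬p) there: c:F. ✗
e: successors {a, b, c, f}; ◇(q ∧ ¬p) there: a:T, b:T, c:F, f:T. ✗
f: successors {g}; ◇(q ∧ ¬p) there: g:T. ✓
g: successors {c, d}; ◇(q ∧ ¬p) there: c:F, d:T. ✗
Satisfying worlds: {b, c, f}.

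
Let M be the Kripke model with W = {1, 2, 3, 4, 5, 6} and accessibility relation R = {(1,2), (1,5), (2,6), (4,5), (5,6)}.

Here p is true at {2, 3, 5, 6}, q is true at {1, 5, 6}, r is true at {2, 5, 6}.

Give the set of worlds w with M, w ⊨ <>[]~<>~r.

1: successors {2, 5}; []~<>~r there: 2:T, 5:T. ✓
2: successors {6}; []~<>~r there: 6:T. ✓
3: no successors, so <>[]~<>~r fails. ✗
4: successors {5}; []~<>~r there: 5:T. ✓
5: successors {6}; []~<>~r there: 6:T. ✓
6: no successors, so <>[]~<>~r fails. ✗

{1, 2, 4, 5}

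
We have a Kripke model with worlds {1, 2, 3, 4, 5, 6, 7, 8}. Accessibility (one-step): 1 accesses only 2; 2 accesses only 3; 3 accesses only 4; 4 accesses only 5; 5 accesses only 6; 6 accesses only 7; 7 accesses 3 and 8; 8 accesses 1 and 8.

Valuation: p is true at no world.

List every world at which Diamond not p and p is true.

∅

1: Diamond not p is T, p is F. ✗
2: Diamond not p is T, p is F. ✗
3: Diamond not p is T, p is F. ✗
4: Diamond not p is T, p is F. ✗
5: Diamond not p is T, p is F. ✗
6: Diamond not p is T, p is F. ✗
7: Diamond not p is T, p is F. ✗
8: Diamond not p is T, p is F. ✗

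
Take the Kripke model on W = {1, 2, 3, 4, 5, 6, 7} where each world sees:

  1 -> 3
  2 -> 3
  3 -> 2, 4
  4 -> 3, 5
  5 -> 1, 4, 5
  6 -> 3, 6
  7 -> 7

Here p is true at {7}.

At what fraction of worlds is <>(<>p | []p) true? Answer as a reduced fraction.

1: successors {3}; <>p | []p there: 3:F. ✗
2: successors {3}; <>p | []p there: 3:F. ✗
3: successors {2, 4}; <>p | []p there: 2:F, 4:F. ✗
4: successors {3, 5}; <>p | []p there: 3:F, 5:F. ✗
5: successors {1, 4, 5}; <>p | []p there: 1:F, 4:F, 5:F. ✗
6: successors {3, 6}; <>p | []p there: 3:F, 6:F. ✗
7: successors {7}; <>p | []p there: 7:T. ✓
That's 1 of 7 worlds, so 1/7.

1/7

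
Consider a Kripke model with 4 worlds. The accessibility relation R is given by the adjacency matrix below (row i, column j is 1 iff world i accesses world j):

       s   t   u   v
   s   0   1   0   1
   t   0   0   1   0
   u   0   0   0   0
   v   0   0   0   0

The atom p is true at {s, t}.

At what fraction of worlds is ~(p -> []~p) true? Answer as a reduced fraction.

1/4

s: p -> []~p is F. ✓
t: p -> []~p is T. ✗
u: p -> []~p is T. ✗
v: p -> []~p is T. ✗
That's 1 of 4 worlds, so 1/4.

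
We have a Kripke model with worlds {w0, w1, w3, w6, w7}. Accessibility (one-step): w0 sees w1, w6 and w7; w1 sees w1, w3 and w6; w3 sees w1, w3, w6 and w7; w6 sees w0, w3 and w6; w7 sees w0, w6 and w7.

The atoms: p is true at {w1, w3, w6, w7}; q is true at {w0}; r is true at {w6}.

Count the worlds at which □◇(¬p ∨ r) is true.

5

w0: successors {w1, w6, w7}; ◇(¬p ∨ r) there: w1:T, w6:T, w7:T. ✓
w1: successors {w1, w3, w6}; ◇(¬p ∨ r) there: w1:T, w3:T, w6:T. ✓
w3: successors {w1, w3, w6, w7}; ◇(¬p ∨ r) there: w1:T, w3:T, w6:T, w7:T. ✓
w6: successors {w0, w3, w6}; ◇(¬p ∨ r) there: w0:T, w3:T, w6:T. ✓
w7: successors {w0, w6, w7}; ◇(¬p ∨ r) there: w0:T, w6:T, w7:T. ✓
Satisfying worlds: {w0, w1, w3, w6, w7}.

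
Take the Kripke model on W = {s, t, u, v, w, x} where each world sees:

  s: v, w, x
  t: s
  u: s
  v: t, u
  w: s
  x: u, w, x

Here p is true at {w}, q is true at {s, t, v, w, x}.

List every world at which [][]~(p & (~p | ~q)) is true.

s: successors {v, w, x}; []~(p & (~p | ~q)) there: v:T, w:T, x:T. ✓
t: successors {s}; []~(p & (~p | ~q)) there: s:T. ✓
u: successors {s}; []~(p & (~p | ~q)) there: s:T. ✓
v: successors {t, u}; []~(p & (~p | ~q)) there: t:T, u:T. ✓
w: successors {s}; []~(p & (~p | ~q)) there: s:T. ✓
x: successors {u, w, x}; []~(p & (~p | ~q)) there: u:T, w:T, x:T. ✓

{s, t, u, v, w, x}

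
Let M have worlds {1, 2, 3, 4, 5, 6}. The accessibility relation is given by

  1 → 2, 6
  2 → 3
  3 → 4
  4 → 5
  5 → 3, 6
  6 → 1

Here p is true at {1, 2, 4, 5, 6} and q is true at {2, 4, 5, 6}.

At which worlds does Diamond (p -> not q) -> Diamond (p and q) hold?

{1, 3, 4, 5}

1: Diamond (p -> not q) is F, Diamond (p and q) is T. ✓
2: Diamond (p -> not q) is T, Diamond (p and q) is F. ✗
3: Diamond (p -> not q) is F, Diamond (p and q) is T. ✓
4: Diamond (p -> not q) is F, Diamond (p and q) is T. ✓
5: Diamond (p -> not q) is T, Diamond (p and q) is T. ✓
6: Diamond (p -> not q) is T, Diamond (p and q) is F. ✗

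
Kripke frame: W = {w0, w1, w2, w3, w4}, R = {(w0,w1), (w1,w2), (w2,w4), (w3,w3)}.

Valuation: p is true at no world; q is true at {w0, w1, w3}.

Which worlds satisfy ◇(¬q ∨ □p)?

{w1, w2}

w0: successors {w1}; ¬q ∨ □p there: w1:F. ✗
w1: successors {w2}; ¬q ∨ □p there: w2:T. ✓
w2: successors {w4}; ¬q ∨ □p there: w4:T. ✓
w3: successors {w3}; ¬q ∨ □p there: w3:F. ✗
w4: no successors, so ◇(¬q ∨ □p) fails. ✗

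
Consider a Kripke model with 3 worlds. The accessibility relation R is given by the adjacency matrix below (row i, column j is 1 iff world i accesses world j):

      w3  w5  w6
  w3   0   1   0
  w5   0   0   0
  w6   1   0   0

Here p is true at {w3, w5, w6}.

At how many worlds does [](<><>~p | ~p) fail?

w3: successors {w5}; <><>~p | ~p there: w5:F. ✗
w5: no successors, so [](<><>~p | ~p) holds vacuously. ✓
w6: successors {w3}; <><>~p | ~p there: w3:F. ✗
Satisfying worlds: {w5}.
So [](<><>~p | ~p) fails at the other 2 worlds.

2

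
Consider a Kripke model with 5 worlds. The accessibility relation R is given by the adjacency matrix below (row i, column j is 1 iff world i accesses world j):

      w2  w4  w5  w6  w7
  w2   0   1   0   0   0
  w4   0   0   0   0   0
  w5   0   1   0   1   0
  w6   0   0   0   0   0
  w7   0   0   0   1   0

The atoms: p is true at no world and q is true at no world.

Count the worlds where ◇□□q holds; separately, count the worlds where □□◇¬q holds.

For ◇□□q:
w2: successors {w4}; □□q there: w4:T. ✓
w4: no successors, so ◇□□q fails. ✗
w5: successors {w4, w6}; □□q there: w4:T, w6:T. ✓
w6: no successors, so ◇□□q fails. ✗
w7: successors {w6}; □□q there: w6:T. ✓
— 3 worlds.
For □□◇¬q:
w2: successors {w4}; □◇¬q there: w4:T. ✓
w4: no successors, so □□◇¬q holds vacuously. ✓
w5: successors {w4, w6}; □◇¬q there: w4:T, w6:T. ✓
w6: no successors, so □□◇¬q holds vacuously. ✓
w7: successors {w6}; □◇¬q there: w6:T. ✓
— 5 worlds.

3 and 5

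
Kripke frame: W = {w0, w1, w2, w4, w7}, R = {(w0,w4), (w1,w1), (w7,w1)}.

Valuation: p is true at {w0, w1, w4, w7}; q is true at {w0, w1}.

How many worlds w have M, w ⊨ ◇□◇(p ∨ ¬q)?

w0: successors {w4}; □◇(p ∨ ¬q) there: w4:T. ✓
w1: successors {w1}; □◇(p ∨ ¬q) there: w1:T. ✓
w2: no successors, so ◇□◇(p ∨ ¬q) fails. ✗
w4: no successors, so ◇□◇(p ∨ ¬q) fails. ✗
w7: successors {w1}; □◇(p ∨ ¬q) there: w1:T. ✓
Satisfying worlds: {w0, w1, w7}.

3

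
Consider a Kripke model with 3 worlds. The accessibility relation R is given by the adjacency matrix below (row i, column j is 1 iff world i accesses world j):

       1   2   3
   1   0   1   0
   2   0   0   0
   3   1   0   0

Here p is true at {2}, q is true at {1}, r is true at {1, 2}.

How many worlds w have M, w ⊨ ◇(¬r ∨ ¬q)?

1

1: successors {2}; ¬r ∨ ¬q there: 2:T. ✓
2: no successors, so ◇(¬r ∨ ¬q) fails. ✗
3: successors {1}; ¬r ∨ ¬q there: 1:F. ✗
Satisfying worlds: {1}.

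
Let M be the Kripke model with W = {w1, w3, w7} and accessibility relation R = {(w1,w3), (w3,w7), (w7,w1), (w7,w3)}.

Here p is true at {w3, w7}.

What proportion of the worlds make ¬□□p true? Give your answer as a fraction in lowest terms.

1/3

w1: □□p is T. ✗
w3: □□p is F. ✓
w7: □□p is T. ✗
That's 1 of 3 worlds, so 1/3.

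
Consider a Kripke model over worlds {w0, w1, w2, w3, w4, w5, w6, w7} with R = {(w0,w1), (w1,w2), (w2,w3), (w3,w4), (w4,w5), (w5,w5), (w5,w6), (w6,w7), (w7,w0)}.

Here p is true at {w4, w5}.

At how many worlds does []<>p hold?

3

w0: successors {w1}; <>p there: w1:F. ✗
w1: successors {w2}; <>p there: w2:F. ✗
w2: successors {w3}; <>p there: w3:T. ✓
w3: successors {w4}; <>p there: w4:T. ✓
w4: successors {w5}; <>p there: w5:T. ✓
w5: successors {w5, w6}; <>p there: w5:T, w6:F. ✗
w6: successors {w7}; <>p there: w7:F. ✗
w7: successors {w0}; <>p there: w0:F. ✗
Satisfying worlds: {w2, w3, w4}.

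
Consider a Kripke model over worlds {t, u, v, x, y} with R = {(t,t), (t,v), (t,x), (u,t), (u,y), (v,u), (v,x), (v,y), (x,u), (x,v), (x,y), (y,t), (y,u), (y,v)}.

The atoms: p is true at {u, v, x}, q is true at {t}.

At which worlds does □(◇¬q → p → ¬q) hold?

{t, u, v, x, y}

t: successors {t, v, x}; ◇¬q → p → ¬q there: t:T, v:T, x:T. ✓
u: successors {t, y}; ◇¬q → p → ¬q there: t:T, y:T. ✓
v: successors {u, x, y}; ◇¬q → p → ¬q there: u:T, x:T, y:T. ✓
x: successors {u, v, y}; ◇¬q → p → ¬q there: u:T, v:T, y:T. ✓
y: successors {t, u, v}; ◇¬q → p → ¬q there: t:T, u:T, v:T. ✓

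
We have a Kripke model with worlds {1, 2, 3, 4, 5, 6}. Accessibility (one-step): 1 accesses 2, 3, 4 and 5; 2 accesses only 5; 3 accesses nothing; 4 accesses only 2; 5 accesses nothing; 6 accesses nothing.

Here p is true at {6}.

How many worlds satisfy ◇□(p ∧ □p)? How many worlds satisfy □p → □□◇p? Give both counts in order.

For ◇□(p ∧ □p):
1: successors {2, 3, 4, 5}; □(p ∧ □p) there: 2:F, 3:T, 4:F, 5:T. ✓
2: successors {5}; □(p ∧ □p) there: 5:T. ✓
3: no successors, so ◇□(p ∧ □p) fails. ✗
4: successors {2}; □(p ∧ □p) there: 2:F. ✗
5: no successors, so ◇□(p ∧ □p) fails. ✗
6: no successors, so ◇□(p ∧ □p) fails. ✗
— 2 worlds.
For □p → □□◇p:
1: □p is F, □□◇p is F. ✓
2: □p is F, □□◇p is T. ✓
3: □p is T, □□◇p is T. ✓
4: □p is F, □□◇p is F. ✓
5: □p is T, □□◇p is T. ✓
6: □p is T, □□◇p is T. ✓
— 6 worlds.

2 and 6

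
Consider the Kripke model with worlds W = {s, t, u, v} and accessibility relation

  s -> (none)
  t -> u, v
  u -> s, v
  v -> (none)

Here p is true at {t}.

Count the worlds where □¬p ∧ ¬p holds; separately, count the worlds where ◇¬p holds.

3 and 2

For □¬p ∧ ¬p:
s: □¬p is T, ¬p is T. ✓
t: □¬p is T, ¬p is F. ✗
u: □¬p is T, ¬p is T. ✓
v: □¬p is T, ¬p is T. ✓
— 3 worlds.
For ◇¬p:
s: no successors, so ◇¬p fails. ✗
t: successors {u, v}; ¬p there: u:T, v:T. ✓
u: successors {s, v}; ¬p there: s:T, v:T. ✓
v: no successors, so ◇¬p fails. ✗
— 2 worlds.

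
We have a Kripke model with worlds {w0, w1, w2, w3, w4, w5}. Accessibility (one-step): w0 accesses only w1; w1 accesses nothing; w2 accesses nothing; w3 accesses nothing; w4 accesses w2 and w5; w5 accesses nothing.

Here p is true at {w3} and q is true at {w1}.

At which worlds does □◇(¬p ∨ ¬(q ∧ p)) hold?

{w1, w2, w3, w5}

w0: successors {w1}; ◇(¬p ∨ ¬(q ∧ p)) there: w1:F. ✗
w1: no successors, so □◇(¬p ∨ ¬(q ∧ p)) holds vacuously. ✓
w2: no successors, so □◇(¬p ∨ ¬(q ∧ p)) holds vacuously. ✓
w3: no successors, so □◇(¬p ∨ ¬(q ∧ p)) holds vacuously. ✓
w4: successors {w2, w5}; ◇(¬p ∨ ¬(q ∧ p)) there: w2:F, w5:F. ✗
w5: no successors, so □◇(¬p ∨ ¬(q ∧ p)) holds vacuously. ✓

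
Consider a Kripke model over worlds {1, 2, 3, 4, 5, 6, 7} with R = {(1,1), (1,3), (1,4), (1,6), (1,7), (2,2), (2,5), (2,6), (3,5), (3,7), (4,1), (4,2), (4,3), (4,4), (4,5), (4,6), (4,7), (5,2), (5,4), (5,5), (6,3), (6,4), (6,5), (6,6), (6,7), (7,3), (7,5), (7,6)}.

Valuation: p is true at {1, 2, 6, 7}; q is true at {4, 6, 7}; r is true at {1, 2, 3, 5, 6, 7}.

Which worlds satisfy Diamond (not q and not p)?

1: successors {1, 3, 4, 6, 7}; not q and not p there: 1:F, 3:T, 4:F, 6:F, 7:F. ✓
2: successors {2, 5, 6}; not q and not p there: 2:F, 5:T, 6:F. ✓
3: successors {5, 7}; not q and not p there: 5:T, 7:F. ✓
4: successors {1, 2, 3, 4, 5, 6, 7}; not q and not p there: 1:F, 2:F, 3:T, 4:F, 5:T, 6:F, 7:F. ✓
5: successors {2, 4, 5}; not q and not p there: 2:F, 4:F, 5:T. ✓
6: successors {3, 4, 5, 6, 7}; not q and not p there: 3:T, 4:F, 5:T, 6:F, 7:F. ✓
7: successors {3, 5, 6}; not q and not p there: 3:T, 5:T, 6:F. ✓

{1, 2, 3, 4, 5, 6, 7}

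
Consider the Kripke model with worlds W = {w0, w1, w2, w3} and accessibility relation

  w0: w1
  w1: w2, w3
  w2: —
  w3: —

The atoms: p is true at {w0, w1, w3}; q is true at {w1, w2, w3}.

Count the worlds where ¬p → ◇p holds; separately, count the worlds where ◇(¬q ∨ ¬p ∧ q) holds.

3 and 1

For ¬p → ◇p:
w0: ¬p is F, ◇p is T. ✓
w1: ¬p is F, ◇p is T. ✓
w2: ¬p is T, ◇p is F. ✗
w3: ¬p is F, ◇p is F. ✓
— 3 worlds.
For ◇(¬q ∨ ¬p ∧ q):
w0: successors {w1}; ¬q ∨ ¬p ∧ q there: w1:F. ✗
w1: successors {w2, w3}; ¬q ∨ ¬p ∧ q there: w2:T, w3:F. ✓
w2: no successors, so ◇(¬q ∨ ¬p ∧ q) fails. ✗
w3: no successors, so ◇(¬q ∨ ¬p ∧ q) fails. ✗
— 1 world.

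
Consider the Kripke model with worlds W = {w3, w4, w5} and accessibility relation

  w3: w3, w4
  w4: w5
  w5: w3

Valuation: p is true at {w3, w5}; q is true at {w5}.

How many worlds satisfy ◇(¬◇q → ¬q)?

w3: successors {w3, w4}; ¬◇q → ¬q there: w3:T, w4:T. ✓
w4: successors {w5}; ¬◇q → ¬q there: w5:F. ✗
w5: successors {w3}; ¬◇q → ¬q there: w3:T. ✓
Satisfying worlds: {w3, w5}.

2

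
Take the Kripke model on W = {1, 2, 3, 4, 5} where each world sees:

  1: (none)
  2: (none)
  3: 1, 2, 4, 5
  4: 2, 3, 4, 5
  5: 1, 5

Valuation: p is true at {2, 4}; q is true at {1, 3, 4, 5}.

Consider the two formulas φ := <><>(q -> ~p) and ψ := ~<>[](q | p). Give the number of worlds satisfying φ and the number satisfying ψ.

3 and 2

For <><>(q -> ~p):
1: no successors, so <><>(q -> ~p) fails. ✗
2: no successors, so <><>(q -> ~p) fails. ✗
3: successors {1, 2, 4, 5}; <>(q -> ~p) there: 1:F, 2:F, 4:T, 5:T. ✓
4: successors {2, 3, 4, 5}; <>(q -> ~p) there: 2:F, 3:T, 4:T, 5:T. ✓
5: successors {1, 5}; <>(q -> ~p) there: 1:F, 5:T. ✓
— 3 worlds.
For ~<>[](q | p):
1: <>[](q | p) is F. ✓
2: <>[](q | p) is F. ✓
3: <>[](q | p) is T. ✗
4: <>[](q | p) is T. ✗
5: <>[](q | p) is T. ✗
— 2 worlds.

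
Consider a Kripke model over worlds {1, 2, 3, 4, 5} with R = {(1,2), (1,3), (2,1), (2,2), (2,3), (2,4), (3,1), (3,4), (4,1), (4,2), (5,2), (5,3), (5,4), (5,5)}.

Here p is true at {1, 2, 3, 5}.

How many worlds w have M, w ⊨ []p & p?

1: []p is T, p is T. ✓
2: []p is F, p is T. ✗
3: []p is F, p is T. ✗
4: []p is T, p is F. ✗
5: []p is F, p is T. ✗
Satisfying worlds: {1}.

1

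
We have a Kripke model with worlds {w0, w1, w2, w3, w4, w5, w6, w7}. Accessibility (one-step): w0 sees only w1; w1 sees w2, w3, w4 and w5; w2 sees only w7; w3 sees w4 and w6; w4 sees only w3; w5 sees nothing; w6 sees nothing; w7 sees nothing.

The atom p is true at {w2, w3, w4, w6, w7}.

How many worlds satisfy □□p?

7

w0: successors {w1}; □p there: w1:F. ✗
w1: successors {w2, w3, w4, w5}; □p there: w2:T, w3:T, w4:T, w5:T. ✓
w2: successors {w7}; □p there: w7:T. ✓
w3: successors {w4, w6}; □p there: w4:T, w6:T. ✓
w4: successors {w3}; □p there: w3:T. ✓
w5: no successors, so □□p holds vacuously. ✓
w6: no successors, so □□p holds vacuously. ✓
w7: no successors, so □□p holds vacuously. ✓
Satisfying worlds: {w1, w2, w3, w4, w5, w6, w7}.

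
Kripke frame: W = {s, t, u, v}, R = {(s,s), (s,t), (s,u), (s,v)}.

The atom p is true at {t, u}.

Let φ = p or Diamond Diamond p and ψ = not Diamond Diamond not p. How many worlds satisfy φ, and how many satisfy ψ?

For p or Diamond Diamond p:
s: p is F, Diamond Diamond p is T. ✓
t: p is T, Diamond Diamond p is F. ✓
u: p is T, Diamond Diamond p is F. ✓
v: p is F, Diamond Diamond p is F. ✗
— 3 worlds.
For not Diamond Diamond not p:
s: Diamond Diamond not p is T. ✗
t: Diamond Diamond not p is F. ✓
u: Diamond Diamond not p is F. ✓
v: Diamond Diamond not p is F. ✓
— 3 worlds.

3 and 3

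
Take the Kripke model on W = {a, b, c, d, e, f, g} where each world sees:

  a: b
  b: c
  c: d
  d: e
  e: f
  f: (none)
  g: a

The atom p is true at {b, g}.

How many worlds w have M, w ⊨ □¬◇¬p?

3

a: successors {b}; ¬◇¬p there: b:F. ✗
b: successors {c}; ¬◇¬p there: c:F. ✗
c: successors {d}; ¬◇¬p there: d:F. ✗
d: successors {e}; ¬◇¬p there: e:F. ✗
e: successors {f}; ¬◇¬p there: f:T. ✓
f: no successors, so □¬◇¬p holds vacuously. ✓
g: successors {a}; ¬◇¬p there: a:T. ✓
Satisfying worlds: {e, f, g}.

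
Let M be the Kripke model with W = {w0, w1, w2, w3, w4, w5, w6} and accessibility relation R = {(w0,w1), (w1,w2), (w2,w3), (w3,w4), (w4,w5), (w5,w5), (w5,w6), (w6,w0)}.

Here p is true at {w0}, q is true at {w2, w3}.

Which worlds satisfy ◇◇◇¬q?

w0: successors {w1}; ◇◇¬q there: w1:F. ✗
w1: successors {w2}; ◇◇¬q there: w2:T. ✓
w2: successors {w3}; ◇◇¬q there: w3:T. ✓
w3: successors {w4}; ◇◇¬q there: w4:T. ✓
w4: successors {w5}; ◇◇¬q there: w5:T. ✓
w5: successors {w5, w6}; ◇◇¬q there: w5:T, w6:T. ✓
w6: successors {w0}; ◇◇¬q there: w0:F. ✗

{w1, w2, w3, w4, w5}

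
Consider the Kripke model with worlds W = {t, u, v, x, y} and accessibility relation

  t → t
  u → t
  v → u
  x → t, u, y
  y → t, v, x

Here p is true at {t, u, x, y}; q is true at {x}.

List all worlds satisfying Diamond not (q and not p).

t: successors {t}; not (q and not p) there: t:T. ✓
u: successors {t}; not (q and not p) there: t:T. ✓
v: successors {u}; not (q and not p) there: u:T. ✓
x: successors {t, u, y}; not (q and not p) there: t:T, u:T, y:T. ✓
y: successors {t, v, x}; not (q and not p) there: t:T, v:T, x:T. ✓

{t, u, v, x, y}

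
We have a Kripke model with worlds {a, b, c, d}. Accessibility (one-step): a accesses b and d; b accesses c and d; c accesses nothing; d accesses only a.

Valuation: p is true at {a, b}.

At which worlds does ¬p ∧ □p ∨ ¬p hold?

{c, d}

a: ¬p ∧ □p is F, ¬p is F. ✗
b: ¬p ∧ □p is F, ¬p is F. ✗
c: ¬p ∧ □p is T, ¬p is T. ✓
d: ¬p ∧ □p is T, ¬p is T. ✓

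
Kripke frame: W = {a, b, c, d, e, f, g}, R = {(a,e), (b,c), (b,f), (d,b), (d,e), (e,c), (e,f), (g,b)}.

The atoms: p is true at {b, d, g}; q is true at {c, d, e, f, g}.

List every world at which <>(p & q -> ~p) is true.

{a, b, d, e, g}

a: successors {e}; p & q -> ~p there: e:T. ✓
b: successors {c, f}; p & q -> ~p there: c:T, f:T. ✓
c: no successors, so <>(p & q -> ~p) fails. ✗
d: successors {b, e}; p & q -> ~p there: b:T, e:T. ✓
e: successors {c, f}; p & q -> ~p there: c:T, f:T. ✓
f: no successors, so <>(p & q -> ~p) fails. ✗
g: successors {b}; p & q -> ~p there: b:T. ✓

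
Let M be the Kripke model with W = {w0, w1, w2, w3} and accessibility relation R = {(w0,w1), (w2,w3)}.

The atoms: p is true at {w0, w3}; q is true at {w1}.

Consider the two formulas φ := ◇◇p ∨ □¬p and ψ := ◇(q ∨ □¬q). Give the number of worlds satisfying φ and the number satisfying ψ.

For ◇◇p ∨ □¬p:
w0: ◇◇p is F, □¬p is T. ✓
w1: ◇◇p is F, □¬p is T. ✓
w2: ◇◇p is F, □¬p is F. ✗
w3: ◇◇p is F, □¬p is T. ✓
— 3 worlds.
For ◇(q ∨ □¬q):
w0: successors {w1}; q ∨ □¬q there: w1:T. ✓
w1: no successors, so ◇(q ∨ □¬q) fails. ✗
w2: successors {w3}; q ∨ □¬q there: w3:T. ✓
w3: no successors, so ◇(q ∨ □¬q) fails. ✗
— 2 worlds.

3 and 2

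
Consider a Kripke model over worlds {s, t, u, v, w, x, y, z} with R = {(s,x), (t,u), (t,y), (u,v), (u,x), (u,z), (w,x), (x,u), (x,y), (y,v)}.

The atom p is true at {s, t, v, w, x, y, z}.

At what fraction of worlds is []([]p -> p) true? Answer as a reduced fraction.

s: successors {x}; []p -> p there: x:T. ✓
t: successors {u, y}; []p -> p there: u:F, y:T. ✗
u: successors {v, x, z}; []p -> p there: v:T, x:T, z:T. ✓
v: no successors, so []([]p -> p) holds vacuously. ✓
w: successors {x}; []p -> p there: x:T. ✓
x: successors {u, y}; []p -> p there: u:F, y:T. ✗
y: successors {v}; []p -> p there: v:T. ✓
z: no successors, so []([]p -> p) holds vacuously. ✓
That's 6 of 8 worlds, so 6/8 = 3/4.

3/4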